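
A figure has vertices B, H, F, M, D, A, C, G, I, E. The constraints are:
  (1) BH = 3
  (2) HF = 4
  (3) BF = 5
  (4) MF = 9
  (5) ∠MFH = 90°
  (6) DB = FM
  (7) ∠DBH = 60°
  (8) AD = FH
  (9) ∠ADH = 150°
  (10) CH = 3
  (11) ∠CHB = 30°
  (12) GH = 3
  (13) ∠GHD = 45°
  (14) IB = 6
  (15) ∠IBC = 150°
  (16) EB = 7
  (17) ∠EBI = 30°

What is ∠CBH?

Step 1: By the law of cosines on triangle BHC: BC² = 3² + 3² − 2·3·3·cos(30°) = 2.41, so BC ≈ 1.55.
Step 2: By the inverse law of cosines on triangle CBH: cos(∠CBH) = (1.55² + 3² − 3²) / (2·1.55·3) = 2.41/9.32 = 0.2588, so ∠CBH = 75°.

Therefore, the measure of angle ∠CBH = 75°.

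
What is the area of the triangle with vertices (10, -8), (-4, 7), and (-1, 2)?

Shoelace: Area = (1/2)|10(7-2) + -4(2--8) + -1(-8-7)| = (1/2)(25) = 25/2

25/2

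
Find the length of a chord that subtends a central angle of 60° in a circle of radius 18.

Chord = 2(18) sin(30°) = 18

18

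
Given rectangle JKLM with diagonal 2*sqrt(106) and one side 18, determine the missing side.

b = sqrt(d^2 - a^2) = sqrt(424 - 324) = sqrt(100) = 10

10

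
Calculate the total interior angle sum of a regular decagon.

The sum of interior angles of an n-sided polygon is (n - 2) * 180.
For n = 10: (10 - 2) * 180 = 8 * 180 = 1440 degrees.

1440 degrees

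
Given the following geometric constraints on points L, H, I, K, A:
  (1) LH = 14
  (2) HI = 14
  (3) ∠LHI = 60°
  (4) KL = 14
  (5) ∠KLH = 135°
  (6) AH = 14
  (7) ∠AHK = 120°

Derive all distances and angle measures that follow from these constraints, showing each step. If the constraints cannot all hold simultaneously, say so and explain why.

The constraints are consistent.

Step 1: From LH = 14, HI = 14, and ∠LHI = 60°, by the law of cosines:
  LI² = LH² + HI² - 2·LH·HI·cos(60°) = 196 + 196 - 196 = 196
  LI = 14

Step 2: From HL = 14, LK = 14, and ∠HLK = 135°, by the law of cosines:
  HK² = HL² + LK² - 2·HL·LK·cos(135°) = 196 + 196 + 277.2 = 669.2
  HK ≈ 25.87

Step 3: From KH = 25.87, HA = 14, and ∠KHA = 120°, by the law of cosines:
  KA² = KH² + HA² - 2·KH·HA·cos(120°) = 669.2 + 196 + 362.2 = 1227
  KA ≈ 35.03

Step 4: From LH = 14, LI = 14, HI = 14, by the inverse law of cosines:
  cos(∠HLI) = (LH² + LI² - HI²) / (2·LH·LI)
  ∠HLI = 60°

Step 5: From HK = 25.87, HL = 14, KL = 14, by the inverse law of cosines:
  cos(∠KHL) = (HK² + HL² - KL²) / (2·HK·HL)
  ∠KHL = 22.5°

Step 6: From IH = 14, IL = 14, HL = 14, by the inverse law of cosines:
  cos(∠HIL) = (IH² + IL² - HL²) / (2·IH·IL)
  ∠HIL = 60°

Step 7: From KH = 25.87, KL = 14, HL = 14, by the inverse law of cosines:
  cos(∠HKL) = (KH² + KL² - HL²) / (2·KH·KL)
  ∠HKL = 22.5°

Step 8: From KA = 35.03, KH = 25.87, AH = 14, by the inverse law of cosines:
  cos(∠AKH) = (KA² + KH² - AH²) / (2·KA·KH)
  ∠AKH = 20.25°

Step 9: From AH = 14, AK = 35.03, HK = 25.87, by the inverse law of cosines:
  cos(∠HAK) = (AH² + AK² - HK²) / (2·AH·AK)
  ∠HAK = 39.75°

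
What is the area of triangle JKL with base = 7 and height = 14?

A triangle's area is half the area of a rectangle with the same base and height.
Area = (1/2) * 7 * 14 = 49.

49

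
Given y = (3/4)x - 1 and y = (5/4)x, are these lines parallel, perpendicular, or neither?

Slope of line 1: m1 = 3/4
Slope of line 2: m2 = 5/4
m1 != m2 (3/4 != 5/4), so not parallel.
m1 * m2 = (3/4) * (5/4) = 15/16 != -1, so not perpendicular.
The lines are neither parallel nor perpendicular.

Neither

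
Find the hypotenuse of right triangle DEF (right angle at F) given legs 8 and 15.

DE = sqrt(8^2 + 15^2) = sqrt(289) = 17

17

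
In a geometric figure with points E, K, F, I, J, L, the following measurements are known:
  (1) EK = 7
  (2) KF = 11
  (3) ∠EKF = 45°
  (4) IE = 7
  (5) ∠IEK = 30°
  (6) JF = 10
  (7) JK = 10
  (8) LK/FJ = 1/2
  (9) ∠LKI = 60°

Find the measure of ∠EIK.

Step 1: By the law of cosines on triangle IEK: IK² = 7² + 7² − 2·7·7·cos(30°) = 13.13, so IK ≈ 3.62.
Step 2: By the inverse law of cosines on triangle EIK: cos(∠EIK) = (7² + 3.62² − 7²) / (2·7·3.62) = 13.13/50.73 = 0.2588, so ∠EIK = 75°.

Therefore, the measure of angle ∠EIK = 75°.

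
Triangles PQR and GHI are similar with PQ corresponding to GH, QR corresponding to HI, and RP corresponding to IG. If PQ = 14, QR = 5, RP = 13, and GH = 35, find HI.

Similar triangles have proportional sides. Setting up the proportion:
GH / PQ = HI / QR
35 / 14 = HI / 5
HI = 5 * 35 / 14 = 25/2.

25/2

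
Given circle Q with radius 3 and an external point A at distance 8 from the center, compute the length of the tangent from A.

Let T be the point of tangency. Then QT ⊥ AT (radius ⊥ tangent).
In right triangle QTA: QA² = QT² + AT²
8² = 3² + AT²
AT² = 55, AT = sqrt(55)

sqrt(55)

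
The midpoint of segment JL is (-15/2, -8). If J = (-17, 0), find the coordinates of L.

Using the midpoint formula: M = ((x1 + x2)/2, (y1 + y2)/2)
We know M = (-15/2, -8) and J = (-17, 0)
For x: -15/2 = (-17 + x2)/2, so x2 = 2*-15/2 - -17 = 2
For y: -8 = (0 + y2)/2, so y2 = 2*-8 - 0 = -16
L = (2, -16)

(2, -16)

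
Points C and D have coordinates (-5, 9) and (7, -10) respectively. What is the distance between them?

d = sqrt((12)^2 + (-19)^2) = sqrt(505)

sqrt(505)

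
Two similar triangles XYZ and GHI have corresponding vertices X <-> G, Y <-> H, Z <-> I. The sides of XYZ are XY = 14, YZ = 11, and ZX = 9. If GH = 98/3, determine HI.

Similar triangles have proportional sides. Setting up the proportion:
GH / XY = HI / YZ
98/3 / 14 = HI / 11
HI = 11 * 98/3 / 14 = 77/3.

77/3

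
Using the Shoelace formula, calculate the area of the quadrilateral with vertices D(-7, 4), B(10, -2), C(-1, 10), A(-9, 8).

Shoelace: sum of cross terms = 174, Area = (1/2)|174| = 87

87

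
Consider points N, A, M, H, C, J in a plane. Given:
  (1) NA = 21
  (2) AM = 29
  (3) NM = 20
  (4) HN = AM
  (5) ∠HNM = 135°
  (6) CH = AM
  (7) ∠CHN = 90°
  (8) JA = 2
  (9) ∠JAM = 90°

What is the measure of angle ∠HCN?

From the given relations: CH = AM = 29; HN = AM = 29.
Step 1: By the law of cosines on triangle CHN: CN² = 29² + 29² − 2·29·29·cos(90°) = 1682, so CN ≈ 41.01.
Step 2: By the inverse law of cosines on triangle HCN: cos(∠HCN) = (29² + 41.01² − 29²) / (2·29·41.01) = 1682/2378.71 = 0.7071, so ∠HCN = 45°.

Therefore, the measure of angle ∠HCN = 45°.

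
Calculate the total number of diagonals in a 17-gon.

Each of the 17 vertices connects to 14 non-adjacent vertices via diagonals.
Total connections = 17 × 14 = 238, but each diagonal is counted twice.
Number of diagonals = 238 / 2 = 119.

119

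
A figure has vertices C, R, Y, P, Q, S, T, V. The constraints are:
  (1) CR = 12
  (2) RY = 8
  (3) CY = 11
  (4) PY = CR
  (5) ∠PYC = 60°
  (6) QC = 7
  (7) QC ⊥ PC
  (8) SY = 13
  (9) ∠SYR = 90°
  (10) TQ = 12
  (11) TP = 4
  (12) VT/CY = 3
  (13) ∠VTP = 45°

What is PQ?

From the given relations: PY = CR = 12.
Step 1: By the law of cosines on triangle CYP: CP² = 11² + 12² − 2·11·12·cos(60°) = 133, so CP = √133.
Step 2: By the law of cosines on triangle PCQ: PQ² = √133² + 7² − 2·√133·7·cos(90°) = 182, so PQ = √182.

Therefore, the length of PQ = √182.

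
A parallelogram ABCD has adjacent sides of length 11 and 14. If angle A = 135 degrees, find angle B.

In a parallelogram, consecutive angles are supplementary (sum to 180°).
angle B = 180 - angle A
angle B = 180 - 135
angle B = 45 degrees

45 degrees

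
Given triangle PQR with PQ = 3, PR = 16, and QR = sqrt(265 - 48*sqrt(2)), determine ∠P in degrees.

cos(P) = (3² + 16² - (sqrt(265 - 48*sqrt(2)))²) / (2 × 3 × 16) = sqrt(2)/2, so P = arccos(sqrt(2)/2) = 45°.

45°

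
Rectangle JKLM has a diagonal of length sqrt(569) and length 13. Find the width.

The diagonal of a rectangle forms a right triangle with the two sides.
Rearranging the Pythagorean theorem: missing side = sqrt(d^2 - known^2).
= sqrt(569 - 169) = sqrt(400) = 20.

20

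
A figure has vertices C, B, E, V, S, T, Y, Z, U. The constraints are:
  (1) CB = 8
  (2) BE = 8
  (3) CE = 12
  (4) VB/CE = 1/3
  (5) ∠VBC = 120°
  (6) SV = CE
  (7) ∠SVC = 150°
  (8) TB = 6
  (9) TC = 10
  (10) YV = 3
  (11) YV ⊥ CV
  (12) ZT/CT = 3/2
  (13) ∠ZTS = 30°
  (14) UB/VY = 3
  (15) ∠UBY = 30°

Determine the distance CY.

From the given relations: VB = 1/3·CE = 1/3·12 = 4.
Step 1: By the law of cosines on triangle CBV: CV² = 8² + 4² − 2·8·4·cos(120°) = 112, so CV = 4·√7.
Step 2: By the law of cosines on triangle CVY: CY² = (4·√7)² + 3² − 2·4·√7·3·cos(90°) = 121, so CY = 11.

Therefore, the length of CY = 11.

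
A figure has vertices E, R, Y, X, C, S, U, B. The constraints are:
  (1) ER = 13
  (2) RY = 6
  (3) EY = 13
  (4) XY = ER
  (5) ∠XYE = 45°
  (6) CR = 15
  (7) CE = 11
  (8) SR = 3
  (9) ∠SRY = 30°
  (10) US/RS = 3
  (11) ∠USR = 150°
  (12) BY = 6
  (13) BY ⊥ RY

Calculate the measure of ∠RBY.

Step 1: By the law of cosines on triangle BYR: BR² = 6² + 6² − 2·6·6·cos(90°) = 72, so BR = 6·√2.
Step 2: By the inverse law of cosines on triangle RBY: cos(∠RBY) = ((6·√2)² + 6² − 6²) / (2·6·√2·6) = 72/101.82 = 0.7071, so ∠RBY = 45°.

Therefore, the measure of angle ∠RBY = 45°.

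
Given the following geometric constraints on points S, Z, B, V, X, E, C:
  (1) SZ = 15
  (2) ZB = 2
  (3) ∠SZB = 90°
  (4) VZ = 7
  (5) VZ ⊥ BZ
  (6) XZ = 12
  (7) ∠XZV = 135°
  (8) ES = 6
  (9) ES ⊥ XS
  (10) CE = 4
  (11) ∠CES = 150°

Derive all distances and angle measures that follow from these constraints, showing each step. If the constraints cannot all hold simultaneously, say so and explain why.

The constraints are consistent.

Step 1: From SZ = 15, ZB = 2, and ∠SZB = 90°, by the law of cosines:
  SB² = SZ² + ZB² - 2·SZ·ZB·cos(90°) = 225 + 4 - 0 = 229
  SB ≈ 15.13

Step 2: From SE = 6, EC = 4, and ∠SEC = 150°, by the law of cosines:
  SC² = SE² + EC² - 2·SE·EC·cos(150°) = 36 + 16 + 41.57 = 93.57
  SC ≈ 9.67

Step 3: From BZ = 2, ZV = 7, and ∠BZV = 90°, by the law of cosines:
  BV² = BZ² + ZV² - 2·BZ·ZV·cos(90°) = 4 + 49 - 0 = 53
  BV = √53

Step 4: From VZ = 7, ZX = 12, and ∠VZX = 135°, by the law of cosines:
  VX² = VZ² + ZX² - 2·VZ·ZX·cos(135°) = 49 + 144 + 118.8 = 311.8
  VX ≈ 17.66

Step 5: From SB = 15.13, SZ = 15, BZ = 2, by the inverse law of cosines:
  cos(∠BSZ) = (SB² + SZ² - BZ²) / (2·SB·SZ)
  ∠BSZ = 7.59°

Step 6: From SC = 9.67, SE = 6, CE = 4, by the inverse law of cosines:
  cos(∠CSE) = (SC² + SE² - CE²) / (2·SC·SE)
  ∠CSE = 11.93°

Step 7: From BS = 15.13, BZ = 2, SZ = 15, by the inverse law of cosines:
  cos(∠SBZ) = (BS² + BZ² - SZ²) / (2·BS·BZ)
  ∠SBZ = 82.41°

Step 8: From BV = √53, BZ = 2, VZ = 7, by the inverse law of cosines:
  cos(∠VBZ) = (BV² + BZ² - VZ²) / (2·BV·BZ)
  ∠VBZ = 74.05°

Step 9: From VB = √53, VZ = 7, BZ = 2, by the inverse law of cosines:
  cos(∠BVZ) = (VB² + VZ² - BZ²) / (2·VB·VZ)
  ∠BVZ = 15.95°

Step 10: From VX = 17.66, VZ = 7, XZ = 12, by the inverse law of cosines:
  cos(∠XVZ) = (VX² + VZ² - XZ²) / (2·VX·VZ)
  ∠XVZ = 28.72°

Step 11: From XV = 17.66, XZ = 12, VZ = 7, by the inverse law of cosines:
  cos(∠VXZ) = (XV² + XZ² - VZ²) / (2·XV·XZ)
  ∠VXZ = 16.28°

Step 12: From CE = 4, CS = 9.67, ES = 6, by the inverse law of cosines:
  cos(∠ECS) = (CE² + CS² - ES²) / (2·CE·CS)
  ∠ECS = 18.07°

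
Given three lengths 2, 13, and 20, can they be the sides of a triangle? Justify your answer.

Check the triangle inequality: 2 + 13 = 15 ≤ 20.
Since the sum of two sides does not exceed the third, no triangle can be formed.

No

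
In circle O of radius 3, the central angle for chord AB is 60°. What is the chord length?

Chord length = 2r sin(θ/2)
= 2 × 3 × sin(60°/2)
= 2 × 3 × sin(30°)
= 3

3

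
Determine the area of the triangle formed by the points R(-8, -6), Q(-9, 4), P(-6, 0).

Using the Shoelace formula for a triangle:
Area = (1/2)|x0(y1 - y2) + x1(y2 - y0) + x2(y0 - y1)|
Area = (1/2)|-8(4 - 0) + -9(0 - -6) + -6(-6 - 4)|
Area = (1/2)|-32 + -54 + 60|
Area = (1/2)|-26|
Area = (1/2)(26)
Area = 13

13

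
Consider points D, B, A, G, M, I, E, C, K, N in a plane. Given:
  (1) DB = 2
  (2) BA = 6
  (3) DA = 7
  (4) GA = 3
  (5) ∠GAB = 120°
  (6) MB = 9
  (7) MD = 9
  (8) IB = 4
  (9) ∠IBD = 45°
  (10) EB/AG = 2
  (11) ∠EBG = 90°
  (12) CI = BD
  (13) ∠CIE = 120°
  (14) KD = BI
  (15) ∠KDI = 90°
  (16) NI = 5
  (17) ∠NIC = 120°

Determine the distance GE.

From the given relations: EB = 2·AG = 2·3 = 6.
Step 1: By the law of cosines on triangle BAG: BG² = 6² + 3² − 2·6·3·cos(120°) = 63, so BG = 3·√7.
Step 2: By the law of cosines on triangle GBE: GE² = (3·√7)² + 6² − 2·3·√7·6·cos(90°) = 99, so GE = 3·√11.

Therefore, the length of GE = 3·√11.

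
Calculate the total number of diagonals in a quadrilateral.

Total line segments between 4 vertices = C(4,2) = 6.
Subtract the 4 sides: 6 - 4 = 2 diagonals.

2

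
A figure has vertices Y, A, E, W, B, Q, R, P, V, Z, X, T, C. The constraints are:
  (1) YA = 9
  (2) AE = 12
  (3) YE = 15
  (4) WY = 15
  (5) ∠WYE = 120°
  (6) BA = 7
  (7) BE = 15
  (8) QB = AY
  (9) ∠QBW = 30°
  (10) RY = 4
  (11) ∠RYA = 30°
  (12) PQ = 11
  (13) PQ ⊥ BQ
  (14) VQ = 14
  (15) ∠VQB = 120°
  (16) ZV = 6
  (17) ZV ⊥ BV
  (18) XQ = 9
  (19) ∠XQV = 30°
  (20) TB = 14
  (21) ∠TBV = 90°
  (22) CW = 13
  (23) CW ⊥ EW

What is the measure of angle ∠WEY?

Step 1: By the law of cosines on triangle EYW: EW² = 15² + 15² − 2·15·15·cos(120°) = 675, so EW = 15·√3.
Step 2: By the inverse law of cosines on triangle WEY: cos(∠WEY) = ((15·√3)² + 15² − 15²) / (2·15·√3·15) = 675/779.42 = 0.866, so ∠WEY = 30°.

Therefore, the measure of angle ∠WEY = 30°.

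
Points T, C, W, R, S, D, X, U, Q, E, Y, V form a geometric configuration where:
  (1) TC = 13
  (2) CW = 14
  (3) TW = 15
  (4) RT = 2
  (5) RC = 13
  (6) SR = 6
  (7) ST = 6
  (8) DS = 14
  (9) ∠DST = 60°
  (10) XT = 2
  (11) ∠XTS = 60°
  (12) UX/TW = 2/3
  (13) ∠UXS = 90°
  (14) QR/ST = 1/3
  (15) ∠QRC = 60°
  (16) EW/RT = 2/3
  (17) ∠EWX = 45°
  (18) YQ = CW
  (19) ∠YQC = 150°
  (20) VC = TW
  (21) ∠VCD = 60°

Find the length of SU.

From the given relations: UX = 2/3·TW = 2/3·15 = 10.
Step 1: By the law of cosines on triangle STX: SX² = 6² + 2² − 2·6·2·cos(60°) = 28, so SX = 2·√7.
Step 2: By the law of cosines on triangle SXU: SU² = (2·√7)² + 10² − 2·2·√7·10·cos(90°) = 128, so SU = 8·√2.

Therefore, the length of SU = 8·√2.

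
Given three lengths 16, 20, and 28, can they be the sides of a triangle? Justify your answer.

For three segments to close into a triangle, no single side can be as long as the other two combined.
The longest side is 28, and 16 + 20 = 36 > 28.
A triangle can be formed.

Yes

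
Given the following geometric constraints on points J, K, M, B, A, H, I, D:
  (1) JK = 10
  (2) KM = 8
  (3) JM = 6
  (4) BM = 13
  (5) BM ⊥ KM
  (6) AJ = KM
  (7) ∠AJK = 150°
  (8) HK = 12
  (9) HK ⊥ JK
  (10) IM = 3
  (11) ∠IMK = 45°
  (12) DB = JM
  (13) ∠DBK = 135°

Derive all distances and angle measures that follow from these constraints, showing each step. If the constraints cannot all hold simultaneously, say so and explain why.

The constraints are consistent.

From the given relations:
  AJ = KM = 8
  DB = JM = 6

Step 1: From JK = 10, KH = 12, and ∠JKH = 90°, by the law of cosines:
  JH² = JK² + KH² - 2·JK·KH·cos(90°) = 100 + 144 - 0 = 244
  JH = 2·√61

Step 2: From KM = 8, MB = 13, and ∠KMB = 90°, by the law of cosines:
  KB² = KM² + MB² - 2·KM·MB·cos(90°) = 64 + 169 - 0 = 233
  KB ≈ 15.26

Step 3: From KJ = 10, JA = 8, and ∠KJA = 150°, by the law of cosines:
  KA² = KJ² + JA² - 2·KJ·JA·cos(150°) = 100 + 64 + 138.6 = 302.6
  KA ≈ 17.39

Step 4: From KM = 8, MI = 3, and ∠KMI = 45°, by the law of cosines:
  KI² = KM² + MI² - 2·KM·MI·cos(45°) = 64 + 9 - 33.94 = 39.06
  KI ≈ 6.25

Step 5: From JK = 10, JM = 6, KM = 8, by the inverse law of cosines:
  cos(∠KJM) = (JK² + JM² - KM²) / (2·JK·JM)
  ∠KJM = 53.13°

Step 6: From KJ = 10, KM = 8, JM = 6, by the inverse law of cosines:
  cos(∠JKM) = (KJ² + KM² - JM²) / (2·KJ·KM)
  ∠JKM = 36.87°

Step 7: From MJ = 6, MK = 8, JK = 10, by the inverse law of cosines:
  cos(∠JMK) = (MJ² + MK² - JK²) / (2·MJ·MK)
  ∠JMK = 90°

Step 8: From KB = 15.26, BD = 6, and ∠KBD = 135°, by the law of cosines:
  KD² = KB² + BD² - 2·KB·BD·cos(135°) = 233 + 36 + 129.5 = 398.5
  KD ≈ 19.96

Step 9: From JH = 2·√61, JK = 10, HK = 12, by the inverse law of cosines:
  cos(∠HJK) = (JH² + JK² - HK²) / (2·JH·JK)
  ∠HJK = 50.19°

Step 10: From KA = 17.39, KJ = 10, AJ = 8, by the inverse law of cosines:
  cos(∠AKJ) = (KA² + KJ² - AJ²) / (2·KA·KJ)
  ∠AKJ = 13.29°

Step 11: From KB = 15.26, KM = 8, BM = 13, by the inverse law of cosines:
  cos(∠BKM) = (KB² + KM² - BM²) / (2·KB·KM)
  ∠BKM = 58.39°

Step 12: From KI = 6.25, KM = 8, IM = 3, by the inverse law of cosines:
  cos(∠IKM) = (KI² + KM² - IM²) / (2·KI·KM)
  ∠IKM = 19.84°

Step 13: From BK = 15.26, BM = 13, KM = 8, by the inverse law of cosines:
  cos(∠KBM) = (BK² + BM² - KM²) / (2·BK·BM)
  ∠KBM = 31.61°

Step 14: From AJ = 8, AK = 17.39, JK = 10, by the inverse law of cosines:
  cos(∠JAK) = (AJ² + AK² - JK²) / (2·AJ·AK)
  ∠JAK = 16.71°

Step 15: From HJ = 2·√61, HK = 12, JK = 10, by the inverse law of cosines:
  cos(∠JHK) = (HJ² + HK² - JK²) / (2·HJ·HK)
  ∠JHK = 39.81°

Step 16: From IK = 6.25, IM = 3, KM = 8, by the inverse law of cosines:
  cos(∠KIM) = (IK² + IM² - KM²) / (2·IK·IM)
  ∠KIM = 115.16°

Step 17: From KB = 15.26, KD = 19.96, BD = 6, by the inverse law of cosines:
  cos(∠BKD) = (KB² + KD² - BD²) / (2·KB·KD)
  ∠BKD = 12.27°

Step 18: From DB = 6, DK = 19.96, BK = 15.26, by the inverse law of cosines:
  cos(∠BDK) = (DB² + DK² - BK²) / (2·DB·DK)
  ∠BDK = 32.73°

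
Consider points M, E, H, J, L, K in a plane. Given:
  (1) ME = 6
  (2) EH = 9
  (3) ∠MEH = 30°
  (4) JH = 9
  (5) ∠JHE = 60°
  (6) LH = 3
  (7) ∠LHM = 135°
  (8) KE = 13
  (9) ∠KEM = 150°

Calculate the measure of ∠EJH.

Step 1: By the law of cosines on triangle JHE: JE² = 9² + 9² − 2·9·9·cos(60°) = 81, so JE = 9.
Step 2: By the inverse law of cosines on triangle EJH: cos(∠EJH) = (9² + 9² − 9²) / (2·9·9) = 81/162 = 0.5, so ∠EJH = 60°.

Therefore, the measure of angle ∠EJH = 60°.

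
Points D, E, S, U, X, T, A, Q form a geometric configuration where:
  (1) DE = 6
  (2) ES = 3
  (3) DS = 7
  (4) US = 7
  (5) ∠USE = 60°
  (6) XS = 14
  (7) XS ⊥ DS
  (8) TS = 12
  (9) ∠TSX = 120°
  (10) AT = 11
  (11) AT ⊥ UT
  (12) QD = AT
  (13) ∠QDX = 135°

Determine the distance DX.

Step 1: By the law of cosines on triangle DSX: DX² = 7² + 14² − 2·7·14·cos(90°) = 245, so DX = 7·√5.

Therefore, the length of DX = 7·√5.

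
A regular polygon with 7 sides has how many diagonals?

The number of diagonals in an n-gon is n(n - 3)/2.
For n = 7: 7(7 - 3)/2 = 7 × 4 / 2 = 14.

14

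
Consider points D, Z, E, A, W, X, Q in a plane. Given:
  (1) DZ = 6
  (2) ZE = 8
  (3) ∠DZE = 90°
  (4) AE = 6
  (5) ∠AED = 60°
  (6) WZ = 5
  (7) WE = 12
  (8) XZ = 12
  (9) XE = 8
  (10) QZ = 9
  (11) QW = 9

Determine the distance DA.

Step 1: By the law of cosines on triangle EZD: ED² = 8² + 6² − 2·8·6·cos(90°) = 100, so ED = 10.
Step 2: By the law of cosines on triangle DEA: DA² = 10² + 6² − 2·10·6·cos(60°) = 76, so DA = 2·√19.

Therefore, the length of DA = 2·√19.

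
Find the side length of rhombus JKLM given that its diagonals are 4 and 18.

In a rhombus, the diagonals bisect each other perpendicularly, creating four congruent right triangles.
Each triangle has legs 2 (half of 4) and 9 (half of 18).
The hypotenuse of each right triangle is a side of the rhombus:
side = sqrt(2^2 + 9^2) = sqrt(85)

sqrt(85)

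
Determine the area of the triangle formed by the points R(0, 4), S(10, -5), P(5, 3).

Shoelace: Area = (1/2)|0(-5-3) + 10(3-4) + 5(4--5)| = (1/2)(35) = 35/2

35/2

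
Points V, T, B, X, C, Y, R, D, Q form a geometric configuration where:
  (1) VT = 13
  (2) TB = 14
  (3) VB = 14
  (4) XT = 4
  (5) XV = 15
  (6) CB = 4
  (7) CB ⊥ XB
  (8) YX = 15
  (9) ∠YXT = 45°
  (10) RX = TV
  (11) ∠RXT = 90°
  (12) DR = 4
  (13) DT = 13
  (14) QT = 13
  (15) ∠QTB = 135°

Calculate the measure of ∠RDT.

From the given relations: RX = TV = 13.
Step 1: By the law of cosines on triangle RXT: RT² = 13² + 4² − 2·13·4·cos(90°) = 185, so RT = √185.
Step 2: By the inverse law of cosines on triangle RDT: cos(∠RDT) = (4² + 13² − √185²) / (2·4·13) = 0/104 = 0, so ∠RDT = 90°.

Therefore, the measure of angle ∠RDT = 90°.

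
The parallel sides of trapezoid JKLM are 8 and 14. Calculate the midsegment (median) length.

The midsegment (median) of a trapezoid connects the midpoints of the non-parallel sides.
Its length is the average of the two bases: (8 + 14) / 2 = 11.

11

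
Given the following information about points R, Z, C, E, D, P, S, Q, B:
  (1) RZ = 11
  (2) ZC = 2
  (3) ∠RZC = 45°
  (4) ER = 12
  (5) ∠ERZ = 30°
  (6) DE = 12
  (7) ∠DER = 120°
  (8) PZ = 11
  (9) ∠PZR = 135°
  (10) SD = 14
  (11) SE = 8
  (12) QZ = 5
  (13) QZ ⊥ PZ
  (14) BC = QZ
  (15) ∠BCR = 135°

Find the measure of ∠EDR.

Step 1: By the law of cosines on triangle DER: DR² = 12² + 12² − 2·12·12·cos(120°) = 432, so DR = 12·√3.
Step 2: By the inverse law of cosines on triangle EDR: cos(∠EDR) = (12² + (12·√3)² − 12²) / (2·12·12·√3) = 432/498.83 = 0.866, so ∠EDR = 30°.

Therefore, the measure of angle ∠EDR = 30°.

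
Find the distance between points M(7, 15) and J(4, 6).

d = sqrt((4 - 7)^2 + (6 - 15)^2)
d = sqrt(-3^2 + -9^2)
d = sqrt(9 + 81)
d = sqrt(90) = 3*sqrt(10)

3*sqrt(10)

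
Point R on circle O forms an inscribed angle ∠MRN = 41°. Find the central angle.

By the inscribed angle theorem, the central angle is twice the inscribed angle.
Central angle = 2 × 41° = 82°

82°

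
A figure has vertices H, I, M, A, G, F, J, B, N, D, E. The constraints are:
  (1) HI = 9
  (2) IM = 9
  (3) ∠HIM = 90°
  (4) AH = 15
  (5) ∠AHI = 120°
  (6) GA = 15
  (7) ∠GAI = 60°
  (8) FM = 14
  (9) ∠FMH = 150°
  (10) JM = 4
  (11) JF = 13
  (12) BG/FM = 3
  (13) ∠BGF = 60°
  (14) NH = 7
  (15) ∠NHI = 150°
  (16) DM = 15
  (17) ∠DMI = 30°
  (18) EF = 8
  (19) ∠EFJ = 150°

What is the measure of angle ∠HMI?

Step 1: By the law of cosines on triangle MIH: MH² = 9² + 9² − 2·9·9·cos(90°) = 162, so MH = 9·√2.
Step 2: By the inverse law of cosines on triangle HMI: cos(∠HMI) = ((9·√2)² + 9² − 9²) / (2·9·√2·9) = 162/229.1 = 0.7071, so ∠HMI = 45°.

Therefore, the measure of angle ∠HMI = 45°.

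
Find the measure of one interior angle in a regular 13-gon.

Each interior angle of a regular n-gon is (n - 2) * 180 / n.
For n = 13: (13 - 2) * 180 / 13 = 1980/13 = 1980/13 degrees.

1980/13 degrees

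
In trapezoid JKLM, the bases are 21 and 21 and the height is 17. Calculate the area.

A trapezoid's area equals the midsegment times the height.
The midsegment is (21 + 21) / 2 = 21.
Area = 21 * 17 = 357.

357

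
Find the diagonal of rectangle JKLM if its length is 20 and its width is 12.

d = sqrt(20^2 + 12^2) = sqrt(544) = 4*sqrt(34)

4*sqrt(34)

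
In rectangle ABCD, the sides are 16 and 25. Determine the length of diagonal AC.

Using the Pythagorean theorem:
d² = 16² + 25² = 256 + 625 = 881
d = sqrt(881)

sqrt(881)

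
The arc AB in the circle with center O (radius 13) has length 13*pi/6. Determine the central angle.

Arc length L = 2πr × θ/360, so θ = 360L / (2πr).
θ = 360 × 13*pi/6 / (2π × 13)
θ = 30°
θ = 30°

30°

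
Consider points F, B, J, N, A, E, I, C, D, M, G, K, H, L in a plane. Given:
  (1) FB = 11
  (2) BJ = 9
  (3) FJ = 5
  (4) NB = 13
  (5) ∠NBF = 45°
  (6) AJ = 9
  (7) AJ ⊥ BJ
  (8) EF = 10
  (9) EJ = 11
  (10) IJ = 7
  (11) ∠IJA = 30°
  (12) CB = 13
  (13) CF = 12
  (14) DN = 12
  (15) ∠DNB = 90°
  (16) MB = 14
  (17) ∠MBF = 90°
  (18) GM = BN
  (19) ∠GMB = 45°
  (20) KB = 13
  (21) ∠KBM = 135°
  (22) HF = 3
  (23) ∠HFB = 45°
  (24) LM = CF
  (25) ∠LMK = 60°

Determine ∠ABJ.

Step 1: By the law of cosines on triangle BJA: BA² = 9² + 9² − 2·9·9·cos(90°) = 162, so BA = 9·√2.
Step 2: By the inverse law of cosines on triangle ABJ: cos(∠ABJ) = ((9·√2)² + 9² − 9²) / (2·9·√2·9) = 162/229.1 = 0.7071, so ∠ABJ = 45°.

Therefore, the measure of angle ∠ABJ = 45°.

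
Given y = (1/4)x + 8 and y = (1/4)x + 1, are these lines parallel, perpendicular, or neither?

Slope of line 1: m1 = 1/4
Slope of line 2: m2 = 1/4
Since m1 = m2 = 1/4, the lines are parallel.

Parallel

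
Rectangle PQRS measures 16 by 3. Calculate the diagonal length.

Using the Pythagorean theorem:
d² = 16² + 3² = 256 + 9 = 265
d = sqrt(265)

sqrt(265)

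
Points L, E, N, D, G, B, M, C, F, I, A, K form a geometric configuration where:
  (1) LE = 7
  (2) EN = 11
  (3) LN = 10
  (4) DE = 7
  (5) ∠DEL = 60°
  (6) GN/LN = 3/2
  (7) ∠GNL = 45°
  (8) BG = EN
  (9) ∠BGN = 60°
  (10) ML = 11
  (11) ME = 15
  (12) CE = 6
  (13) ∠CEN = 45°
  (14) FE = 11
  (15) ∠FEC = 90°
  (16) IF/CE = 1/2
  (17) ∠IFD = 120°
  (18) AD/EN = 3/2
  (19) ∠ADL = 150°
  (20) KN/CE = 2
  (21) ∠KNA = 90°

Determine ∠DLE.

Step 1: By the law of cosines on triangle LED: LD² = 7² + 7² − 2·7·7·cos(60°) = 49, so LD = 7.
Step 2: By the inverse law of cosines on triangle DLE: cos(∠DLE) = (7² + 7² − 7²) / (2·7·7) = 49/98 = 0.5, so ∠DLE = 60°.

Therefore, the measure of angle ∠DLE = 60°.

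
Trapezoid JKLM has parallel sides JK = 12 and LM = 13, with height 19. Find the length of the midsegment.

midsegment = (12 + 13) / 2 = 25 / 2 = 25/2

25/2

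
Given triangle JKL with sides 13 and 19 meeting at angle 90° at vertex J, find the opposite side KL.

The included angle is 90°, so the triangle is right-angled at J. The opposite side KL is the hypotenuse.
By the Pythagorean theorem: KL = sqrt(13^2 + 19^2) = sqrt(530) = sqrt(530).

sqrt(530)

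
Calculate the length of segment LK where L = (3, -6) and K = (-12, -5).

d = sqrt((-12 - 3)^2 + (-5 - -6)^2)
d = sqrt(-15^2 + 1^2)
d = sqrt(225 + 1)
d = sqrt(226)

sqrt(226)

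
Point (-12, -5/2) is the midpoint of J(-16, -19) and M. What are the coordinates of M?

Using the midpoint formula: M = ((x1 + x2)/2, (y1 + y2)/2)
We know M = (-12, -5/2) and J = (-16, -19)
For x: -12 = (-16 + x2)/2, so x2 = 2*-12 - -16 = -8
For y: -5/2 = (-19 + y2)/2, so y2 = 2*-5/2 - -19 = 14
M = (-8, 14)

(-8, 14)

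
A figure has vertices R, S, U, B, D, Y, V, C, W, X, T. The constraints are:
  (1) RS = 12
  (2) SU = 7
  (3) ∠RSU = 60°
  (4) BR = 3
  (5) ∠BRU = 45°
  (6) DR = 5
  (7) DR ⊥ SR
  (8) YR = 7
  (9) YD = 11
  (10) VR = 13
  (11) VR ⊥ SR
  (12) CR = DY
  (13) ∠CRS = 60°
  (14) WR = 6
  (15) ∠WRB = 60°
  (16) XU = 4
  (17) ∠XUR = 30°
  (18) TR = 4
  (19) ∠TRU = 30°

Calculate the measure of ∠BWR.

Step 1: By the law of cosines on triangle WRB: WB² = 6² + 3² − 2·6·3·cos(60°) = 27, so WB = 3·√3.
Step 2: By the inverse law of cosines on triangle BWR: cos(∠BWR) = ((3·√3)² + 6² − 3²) / (2·3·√3·6) = 54/62.35 = 0.866, so ∠BWR = 30°.

Therefore, the measure of angle ∠BWR = 30°.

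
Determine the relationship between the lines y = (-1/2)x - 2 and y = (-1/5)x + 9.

Slope of line 1: m1 = -1/2
Slope of line 2: m2 = -1/5
For parallel lines we need equal slopes: -1/2 != -1/5.
For perpendicular lines we need m1*m2 = -1: (-1/2)(-1/5) = 1/10 != -1.
Since neither condition holds, the lines are neither parallel nor perpendicular.

Neither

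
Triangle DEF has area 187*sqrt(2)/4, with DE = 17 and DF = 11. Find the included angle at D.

From the SAS area formula Area = (1/2)ab sin(C), rearranging gives sin(C) = 2*Area/(ab).
sin(C) = 2 * 187*sqrt(2)/4 / (187) = sqrt(2)/2.
Therefore C = arcsin(sqrt(2)/2) = 45°.
Since sin(180° - C) = sin(C), the obtuse angle 135° gives the same area, so C = 45° or C = 135°.

45° or 135°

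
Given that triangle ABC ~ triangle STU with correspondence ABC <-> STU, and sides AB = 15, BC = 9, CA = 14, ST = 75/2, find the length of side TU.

Similar triangles have proportional sides. Setting up the proportion:
ST / AB = TU / BC
75/2 / 15 = TU / 9
TU = 9 * 75/2 / 15 = 45/2.

45/2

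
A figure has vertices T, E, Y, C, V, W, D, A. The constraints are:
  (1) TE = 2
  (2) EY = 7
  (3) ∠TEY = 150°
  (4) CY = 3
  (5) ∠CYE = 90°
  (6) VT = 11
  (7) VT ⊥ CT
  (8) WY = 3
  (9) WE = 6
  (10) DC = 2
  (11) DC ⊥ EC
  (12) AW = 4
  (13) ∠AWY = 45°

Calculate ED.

Step 1: By the law of cosines on triangle EYC: EC² = 7² + 3² − 2·7·3·cos(90°) = 58, so EC = √58.
Step 2: By the law of cosines on triangle ECD: ED² = √58² + 2² − 2·√58·2·cos(90°) = 62, so ED = √62.

Therefore, the length of ED = √62.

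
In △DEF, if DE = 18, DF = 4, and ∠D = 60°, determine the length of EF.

By the law of cosines: EF^2 = DE^2 + DF^2 - 2*DE*DF*cos(D)
EF^2 = 18^2 + 4^2 - 2*18*4*cos(60°)
EF^2 = 324 + 16 - 144*(1/2)
EF^2 = 268
EF = 2*sqrt(67)

2*sqrt(67)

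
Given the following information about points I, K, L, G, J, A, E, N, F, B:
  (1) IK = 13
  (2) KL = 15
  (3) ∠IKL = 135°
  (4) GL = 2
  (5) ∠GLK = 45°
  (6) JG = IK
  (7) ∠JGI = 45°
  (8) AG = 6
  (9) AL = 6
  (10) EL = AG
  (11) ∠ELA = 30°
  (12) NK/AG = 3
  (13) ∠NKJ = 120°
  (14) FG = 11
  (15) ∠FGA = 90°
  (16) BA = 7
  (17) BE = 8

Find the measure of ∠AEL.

From the given relations: EL = AG = 6.
Step 1: By the law of cosines on triangle ELA: EA² = 6² + 6² − 2·6·6·cos(30°) = 9.65, so EA ≈ 3.11.
Step 2: By the inverse law of cosines on triangle AEL: cos(∠AEL) = (3.11² + 6² − 6²) / (2·3.11·6) = 9.65/37.27 = 0.2588, so ∠AEL = 75°.

Therefore, the measure of angle ∠AEL = 75°.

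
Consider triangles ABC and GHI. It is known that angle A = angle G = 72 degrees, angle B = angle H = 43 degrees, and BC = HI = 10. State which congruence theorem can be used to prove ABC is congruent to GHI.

The given information provides:
angle A = angle G = 72 degrees, angle B = angle H = 43 degrees, and BC = HI = 10
This matches the AAS congruence theorem.
Two pairs of corresponding angles and a non-included side are equal (Angle-Angle-Side).

AAS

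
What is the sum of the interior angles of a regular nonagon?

The sum of interior angles of an n-sided polygon is (n - 2) * 180.
For n = 9: (9 - 2) * 180 = 7 * 180 = 1260 degrees.

1260 degrees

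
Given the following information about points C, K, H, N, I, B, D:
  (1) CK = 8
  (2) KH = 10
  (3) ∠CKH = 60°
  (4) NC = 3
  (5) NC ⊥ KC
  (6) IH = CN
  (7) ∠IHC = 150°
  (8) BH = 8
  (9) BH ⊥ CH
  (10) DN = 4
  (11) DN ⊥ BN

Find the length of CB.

Step 1: By the law of cosines on triangle CKH: CH² = 8² + 10² − 2·8·10·cos(60°) = 84, so CH = 2·√21.
Step 2: By the law of cosines on triangle CHB: CB² = (2·√21)² + 8² − 2·2·√21·8·cos(90°) = 148, so CB = 2·√37.

Therefore, the length of CB = 2·√37.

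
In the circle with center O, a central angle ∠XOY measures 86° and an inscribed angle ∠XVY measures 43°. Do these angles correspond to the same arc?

By the inscribed angle theorem, if both angles subtend the same arc, the inscribed angle must be half the central angle.
Half of 86° = 43°, which equals the given inscribed angle of 43°.
Therefore, yes, they correspond to the same arc.

Yes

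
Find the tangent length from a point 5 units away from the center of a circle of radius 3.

Let T be the point of tangency. Then OT ⊥ MT (radius ⊥ tangent).
In right triangle OTM: OM² = OT² + MT²
5² = 3² + MT²
MT² = 16, MT = 4

4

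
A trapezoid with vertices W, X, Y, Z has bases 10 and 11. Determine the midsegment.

The midsegment of a trapezoid = (base1 + base2) / 2
midsegment = (10 + 11) / 2
midsegment = 21 / 2
midsegment = 21/2

21/2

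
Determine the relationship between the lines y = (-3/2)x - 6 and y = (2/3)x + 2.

Slope of line 1: m1 = -3/2
Slope of line 2: m2 = 2/3
Two lines are perpendicular when the product of their slopes is -1 (negative reciprocals).
m1 * m2 = (-3/2) * (2/3) = -1, confirming perpendicularity.

Perpendicular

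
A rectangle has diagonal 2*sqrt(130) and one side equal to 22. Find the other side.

The diagonal of a rectangle forms a right triangle with the two sides.
Rearranging the Pythagorean theorem: missing side = sqrt(d^2 - known^2).
= sqrt(520 - 484) = sqrt(36) = 6.

6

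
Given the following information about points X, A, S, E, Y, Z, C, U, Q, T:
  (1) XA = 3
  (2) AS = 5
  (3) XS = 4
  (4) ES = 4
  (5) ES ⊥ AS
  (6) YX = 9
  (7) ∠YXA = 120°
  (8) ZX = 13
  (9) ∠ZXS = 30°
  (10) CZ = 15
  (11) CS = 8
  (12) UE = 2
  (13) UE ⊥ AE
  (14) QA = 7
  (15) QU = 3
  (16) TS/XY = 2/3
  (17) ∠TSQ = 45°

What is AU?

Step 1: By the law of cosines on triangle ESA: EA² = 4² + 5² − 2·4·5·cos(90°) = 41, so EA = √41.
Step 2: By the law of cosines on triangle AEU: AU² = √41² + 2² − 2·√41·2·cos(90°) = 45, so AU = 3·√5.

Therefore, the length of AU = 3·√5.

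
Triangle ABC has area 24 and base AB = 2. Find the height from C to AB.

height = 2 * 24 / 2 = 24

24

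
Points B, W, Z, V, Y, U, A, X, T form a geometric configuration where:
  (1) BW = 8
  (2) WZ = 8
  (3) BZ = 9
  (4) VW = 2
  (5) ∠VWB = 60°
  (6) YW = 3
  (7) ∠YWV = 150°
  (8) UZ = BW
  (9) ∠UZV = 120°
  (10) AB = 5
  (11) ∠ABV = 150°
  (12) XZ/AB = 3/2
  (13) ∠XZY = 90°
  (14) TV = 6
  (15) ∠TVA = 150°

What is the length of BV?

Step 1: By the law of cosines on triangle BWV: BV² = 8² + 2² − 2·8·2·cos(60°) = 52, so BV = 2·√13.

Therefore, the length of BV = 2·√13.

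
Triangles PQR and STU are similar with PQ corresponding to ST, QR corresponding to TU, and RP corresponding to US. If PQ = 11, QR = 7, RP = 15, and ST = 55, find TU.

k = 55/11 = 5. TU = 5 * 7 = 35.

35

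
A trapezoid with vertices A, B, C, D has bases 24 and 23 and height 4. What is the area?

Area of a trapezoid = (base1 + base2) * height / 2
Area = (24 + 23) * 4 / 2
Area = 47 * 4 / 2
Area = 188 / 2
Area = 94

94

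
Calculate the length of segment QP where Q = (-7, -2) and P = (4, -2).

d = sqrt((4 - -7)^2 + (-2 - -2)^2)
d = sqrt(11^2 + 0^2)
d = sqrt(121 + 0)
d = sqrt(121) = 11

11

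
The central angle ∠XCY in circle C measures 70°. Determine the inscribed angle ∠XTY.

An inscribed angle intercepts an arc from a point on the circle, while the central angle intercepts the same arc from the center.
The inscribed angle is always half the central angle: 70° / 2 = 35°.

35°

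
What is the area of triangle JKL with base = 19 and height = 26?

Area = (1/2) * base * height
Area = (1/2) * 19 * 26
Area = 247

247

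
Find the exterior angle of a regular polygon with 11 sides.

Each exterior angle of a regular n-gon is 360 / n.
For n = 11: 360 / 11 = 360/11 degrees.

360/11 degrees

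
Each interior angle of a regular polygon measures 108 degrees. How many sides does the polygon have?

The exterior angle is the supplement of the interior angle: 180 - 108 = 72 degrees.
Since the exterior angles of any convex polygon sum to 360 degrees, the number of sides is 360 / 72 = 5.

5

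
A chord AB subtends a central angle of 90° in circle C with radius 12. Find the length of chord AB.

Chord length = 2r sin(θ/2)
= 2 × 12 × sin(90°/2)
= 2 × 12 × sin(45°)
= 12*sqrt(2)

12*sqrt(2)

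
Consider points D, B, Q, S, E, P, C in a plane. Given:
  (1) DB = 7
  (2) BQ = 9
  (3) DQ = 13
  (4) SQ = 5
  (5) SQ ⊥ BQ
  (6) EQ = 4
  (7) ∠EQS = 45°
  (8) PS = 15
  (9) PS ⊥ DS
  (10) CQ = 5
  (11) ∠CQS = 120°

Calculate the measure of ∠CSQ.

Step 1: By the law of cosines on triangle SQC: SC² = 5² + 5² − 2·5·5·cos(120°) = 75, so SC = 5·√3.
Step 2: By the inverse law of cosines on triangle CSQ: cos(∠CSQ) = ((5·√3)² + 5² − 5²) / (2·5·√3·5) = 75/86.6 = 0.866, so ∠CSQ = 30°.

Therefore, the measure of angle ∠CSQ = 30°.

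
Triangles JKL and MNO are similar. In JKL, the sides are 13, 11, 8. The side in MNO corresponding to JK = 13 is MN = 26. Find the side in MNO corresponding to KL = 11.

Similar triangles have proportional sides. Setting up the proportion:
MN / JK = NO / KL
26 / 13 = NO / 11
NO = 11 * 26 / 13 = 22.

22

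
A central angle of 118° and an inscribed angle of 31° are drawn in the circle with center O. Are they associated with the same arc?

By the inscribed angle theorem, the inscribed angle for a central angle of 118° should be 118° / 2 = 59°.
The given inscribed angle is 31°, which does not equal 59°.
Therefore, no, they do not correspond to the same arc.

No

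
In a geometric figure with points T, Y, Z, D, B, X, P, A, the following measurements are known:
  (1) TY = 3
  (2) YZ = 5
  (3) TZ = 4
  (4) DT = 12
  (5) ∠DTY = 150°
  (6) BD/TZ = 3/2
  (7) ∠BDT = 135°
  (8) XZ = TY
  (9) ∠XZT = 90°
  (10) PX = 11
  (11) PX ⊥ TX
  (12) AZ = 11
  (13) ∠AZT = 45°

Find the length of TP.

From the given relations: XZ = TY = 3.
Step 1: By the law of cosines on triangle XZT: XT² = 3² + 4² − 2·3·4·cos(90°) = 25, so XT = 5.
Step 2: By the law of cosines on triangle TXP: TP² = 5² + 11² − 2·5·11·cos(90°) = 146, so TP = √146.

Therefore, the length of TP = √146.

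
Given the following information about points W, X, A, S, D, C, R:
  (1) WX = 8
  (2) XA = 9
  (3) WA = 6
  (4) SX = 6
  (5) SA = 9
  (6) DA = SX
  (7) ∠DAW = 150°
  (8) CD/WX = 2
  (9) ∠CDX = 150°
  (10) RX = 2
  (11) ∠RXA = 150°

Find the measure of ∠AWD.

From the given relations: DA = SX = 6.
Step 1: By the law of cosines on triangle WAD: WD² = 6² + 6² − 2·6·6·cos(150°) = 134.35, so WD ≈ 11.59.
Step 2: By the inverse law of cosines on triangle AWD: cos(∠AWD) = (6² + 11.59² − 6²) / (2·6·11.59) = 134.35/139.09 = 0.9659, so ∠AWD = 15°.

Therefore, the measure of angle ∠AWD = 15°.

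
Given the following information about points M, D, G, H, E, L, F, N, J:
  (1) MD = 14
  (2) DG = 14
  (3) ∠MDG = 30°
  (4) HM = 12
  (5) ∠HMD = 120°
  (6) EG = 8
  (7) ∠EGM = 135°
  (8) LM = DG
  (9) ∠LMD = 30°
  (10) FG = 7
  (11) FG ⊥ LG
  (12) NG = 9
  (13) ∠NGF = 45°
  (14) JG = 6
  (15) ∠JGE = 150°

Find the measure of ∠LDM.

From the given relations: LM = DG = 14.
Step 1: By the law of cosines on triangle DML: DL² = 14² + 14² − 2·14·14·cos(30°) = 52.52, so DL ≈ 7.25.
Step 2: By the inverse law of cosines on triangle LDM: cos(∠LDM) = (7.25² + 14² − 14²) / (2·7.25·14) = 52.52/202.91 = 0.2588, so ∠LDM = 75°.

Therefore, the measure of angle ∠LDM = 75°.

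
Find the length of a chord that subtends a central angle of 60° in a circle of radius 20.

Chord = 2(20) sin(30°) = 20

20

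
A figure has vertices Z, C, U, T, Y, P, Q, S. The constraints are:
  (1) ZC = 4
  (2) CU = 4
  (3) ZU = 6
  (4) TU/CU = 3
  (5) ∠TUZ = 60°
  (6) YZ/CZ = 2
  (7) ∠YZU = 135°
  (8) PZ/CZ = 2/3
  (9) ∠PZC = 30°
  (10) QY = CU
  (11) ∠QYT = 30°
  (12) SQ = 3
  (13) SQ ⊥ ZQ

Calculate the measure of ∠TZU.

From the given relations: TU = 3·CU = 3·4 = 12.
Step 1: By the law of cosines on triangle ZUT: ZT² = 6² + 12² − 2·6·12·cos(60°) = 108, so ZT = 6·√3.
Step 2: By the inverse law of cosines on triangle TZU: cos(∠TZU) = ((6·√3)² + 6² − 12²) / (2·6·√3·6) = 0/124.71 = 0, so ∠TZU = 90°.

Therefore, the measure of angle ∠TZU = 90°.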